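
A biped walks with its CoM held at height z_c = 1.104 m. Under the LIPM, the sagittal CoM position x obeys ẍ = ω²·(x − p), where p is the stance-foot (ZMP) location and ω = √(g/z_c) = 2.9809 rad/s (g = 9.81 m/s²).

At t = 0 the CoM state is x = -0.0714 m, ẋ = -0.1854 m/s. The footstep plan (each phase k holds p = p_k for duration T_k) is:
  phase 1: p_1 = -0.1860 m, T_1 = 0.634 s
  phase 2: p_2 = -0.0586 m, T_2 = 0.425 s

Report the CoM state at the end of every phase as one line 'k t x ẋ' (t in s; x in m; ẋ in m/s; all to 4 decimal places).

phase 1: p=-0.1860, T=0.634, ωT=1.889891, cosh=3.384866, sinh=3.233778; start (x,ẋ)=(-0.071400, -0.185400) → end (x,ẋ)=(0.000778, 0.477140)
phase 2: p=-0.0586, T=0.425, ωT=1.266882, cosh=1.915739, sinh=1.634030; start (x,ẋ)=(0.000778, 0.477140) → end (x,ẋ)=(0.316705, 1.203298)

1 0.6340 0.0008 0.4771
2 1.0590 0.3167 1.2033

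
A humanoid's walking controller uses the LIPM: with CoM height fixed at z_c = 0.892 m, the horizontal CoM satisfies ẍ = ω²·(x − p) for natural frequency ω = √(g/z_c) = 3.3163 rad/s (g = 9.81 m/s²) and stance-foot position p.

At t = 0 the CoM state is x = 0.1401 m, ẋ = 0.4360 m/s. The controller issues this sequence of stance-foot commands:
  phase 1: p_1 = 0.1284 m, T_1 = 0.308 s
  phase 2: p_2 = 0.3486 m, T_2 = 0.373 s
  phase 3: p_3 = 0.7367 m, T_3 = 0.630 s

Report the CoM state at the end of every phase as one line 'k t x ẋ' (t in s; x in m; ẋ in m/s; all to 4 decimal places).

1 0.3080 0.3056 0.7308
2 0.6810 0.6160 1.1402
3 1.3110 1.6092 3.0841

phase 1: p=0.1284, T=0.308, ωT=1.021420, cosh=1.568610, sinh=1.208527; start (x,ẋ)=(0.140100, 0.436000) → end (x,ẋ)=(0.305640, 0.730806)
phase 2: p=0.3486, T=0.373, ωT=1.236980, cosh=1.867726, sinh=1.577467; start (x,ẋ)=(0.305640, 0.730806) → end (x,ẋ)=(0.615985, 1.140206)
phase 3: p=0.7367, T=0.630, ωT=2.089269, cosh=4.101392, sinh=3.977615; start (x,ẋ)=(0.615985, 1.140206) → end (x,ẋ)=(1.609179, 3.084086)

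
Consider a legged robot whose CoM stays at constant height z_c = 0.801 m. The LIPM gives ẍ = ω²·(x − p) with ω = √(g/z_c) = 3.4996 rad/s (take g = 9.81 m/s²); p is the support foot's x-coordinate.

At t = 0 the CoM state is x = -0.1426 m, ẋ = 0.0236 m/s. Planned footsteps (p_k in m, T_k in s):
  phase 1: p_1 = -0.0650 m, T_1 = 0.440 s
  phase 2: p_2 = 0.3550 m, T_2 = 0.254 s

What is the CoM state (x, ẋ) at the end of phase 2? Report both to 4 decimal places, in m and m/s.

phase 1: p=-0.0650, T=0.440, ωT=1.539824, cosh=2.439094, sinh=2.224675; start (x,ẋ)=(-0.142600, 0.023600) → end (x,ẋ)=(-0.239271, -0.546590)
phase 2: p=0.3550, T=0.254, ωT=0.888898, cosh=1.421778, sinh=1.010670; start (x,ẋ)=(-0.239271, -0.546590) → end (x,ẋ)=(-0.647775, -2.879033)

x = -0.6478, ẋ = -2.8790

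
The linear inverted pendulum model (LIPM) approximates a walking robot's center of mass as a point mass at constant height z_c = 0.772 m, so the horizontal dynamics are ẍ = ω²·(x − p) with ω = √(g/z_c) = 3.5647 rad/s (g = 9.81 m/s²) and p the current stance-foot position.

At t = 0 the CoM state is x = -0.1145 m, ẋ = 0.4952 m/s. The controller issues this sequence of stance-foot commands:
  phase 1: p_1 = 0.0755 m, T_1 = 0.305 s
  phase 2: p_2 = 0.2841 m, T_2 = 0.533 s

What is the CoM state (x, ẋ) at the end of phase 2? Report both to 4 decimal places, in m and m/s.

phase 1: p=0.0755, T=0.305, ωT=1.087233, cosh=1.651603, sinh=1.314455; start (x,ẋ)=(-0.114500, 0.495200) → end (x,ẋ)=(-0.055703, -0.072397)
phase 2: p=0.2841, T=0.533, ωT=1.899985, cosh=3.417683, sinh=3.268112; start (x,ẋ)=(-0.055703, -0.072397) → end (x,ẋ)=(-0.943614, -4.206086)

x = -0.9436, ẋ = -4.2061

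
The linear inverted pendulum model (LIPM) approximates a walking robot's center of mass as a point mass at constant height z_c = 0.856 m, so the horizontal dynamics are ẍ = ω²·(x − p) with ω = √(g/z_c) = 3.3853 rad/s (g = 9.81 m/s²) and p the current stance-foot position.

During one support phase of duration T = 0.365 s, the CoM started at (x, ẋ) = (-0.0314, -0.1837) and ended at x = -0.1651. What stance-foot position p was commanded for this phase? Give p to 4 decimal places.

ωT = 3.3853·0.365 = 1.235634; cosh(ωT) = 1.865606, sinh(ωT) = 1.574955
x(T) = p + (x₀−p)·cosh(ωT) + (ẋ₀/ω)·sinh(ωT) ⇒ p·(1 − cosh) = x(T) − x₀·cosh − (ẋ₀/ω)·sinh
numerator   = -0.1651 − (-0.0314)·1.865606 − (-0.1837/3.3853)·1.574955 = -0.021057
denominator = 1 − 1.865606 = -0.865606
p = -0.021057 / -0.865606 = 0.0243

p = 0.0243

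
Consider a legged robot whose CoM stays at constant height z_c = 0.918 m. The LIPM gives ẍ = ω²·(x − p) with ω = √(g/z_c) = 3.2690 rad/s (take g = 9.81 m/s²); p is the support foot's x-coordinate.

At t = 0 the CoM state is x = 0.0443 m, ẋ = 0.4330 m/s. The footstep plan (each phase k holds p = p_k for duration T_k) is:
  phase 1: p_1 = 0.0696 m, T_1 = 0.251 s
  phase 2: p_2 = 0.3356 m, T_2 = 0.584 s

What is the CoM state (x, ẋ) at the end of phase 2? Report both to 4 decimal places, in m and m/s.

phase 1: p=0.0696, T=0.251, ωT=0.820519, cosh=1.355941, sinh=0.915738; start (x,ẋ)=(0.044300, 0.433000) → end (x,ẋ)=(0.156590, 0.511386)
phase 2: p=0.3356, T=0.584, ωT=1.909096, cosh=3.447601, sinh=3.299386; start (x,ẋ)=(0.156590, 0.511386) → end (x,ẋ)=(0.234584, -0.167693)

x = 0.2346, ẋ = -0.1677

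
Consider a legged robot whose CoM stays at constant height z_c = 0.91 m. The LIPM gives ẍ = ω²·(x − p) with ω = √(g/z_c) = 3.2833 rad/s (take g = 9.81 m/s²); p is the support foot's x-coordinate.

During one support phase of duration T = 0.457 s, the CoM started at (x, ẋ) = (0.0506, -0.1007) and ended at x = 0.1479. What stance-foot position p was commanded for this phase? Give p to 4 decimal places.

ωT = 3.2833·0.457 = 1.500468; cosh(ωT) = 2.353407, sinh(ωT) = 2.130381
x(T) = p + (x₀−p)·cosh(ωT) + (ẋ₀/ω)·sinh(ωT) ⇒ p·(1 − cosh) = x(T) − x₀·cosh − (ẋ₀/ω)·sinh
numerator   = 0.1479 − (0.0506)·2.353407 − (-0.1007/3.2833)·2.130381 = 0.094157
denominator = 1 − 2.353407 = -1.353407
p = 0.094157 / -1.353407 = -0.0696

p = -0.0696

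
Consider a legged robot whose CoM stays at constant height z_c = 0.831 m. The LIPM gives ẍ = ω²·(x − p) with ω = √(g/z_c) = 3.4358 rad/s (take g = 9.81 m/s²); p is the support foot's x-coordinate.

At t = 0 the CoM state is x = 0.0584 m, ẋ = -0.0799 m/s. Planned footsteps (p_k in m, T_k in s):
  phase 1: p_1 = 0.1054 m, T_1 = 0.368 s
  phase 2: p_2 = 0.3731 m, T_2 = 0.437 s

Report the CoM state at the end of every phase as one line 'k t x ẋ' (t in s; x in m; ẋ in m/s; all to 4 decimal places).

phase 1: p=0.1054, T=0.368, ωT=1.264374, cosh=1.911646, sinh=1.629230; start (x,ẋ)=(0.058400, -0.079900) → end (x,ẋ)=(-0.022335, -0.415833)
phase 2: p=0.3731, T=0.437, ωT=1.501445, cosh=2.355488, sinh=2.132680; start (x,ẋ)=(-0.022335, -0.415833) → end (x,ẋ)=(-0.816460, -3.877027)

1 0.3680 -0.0223 -0.4158
2 0.8050 -0.8165 -3.8770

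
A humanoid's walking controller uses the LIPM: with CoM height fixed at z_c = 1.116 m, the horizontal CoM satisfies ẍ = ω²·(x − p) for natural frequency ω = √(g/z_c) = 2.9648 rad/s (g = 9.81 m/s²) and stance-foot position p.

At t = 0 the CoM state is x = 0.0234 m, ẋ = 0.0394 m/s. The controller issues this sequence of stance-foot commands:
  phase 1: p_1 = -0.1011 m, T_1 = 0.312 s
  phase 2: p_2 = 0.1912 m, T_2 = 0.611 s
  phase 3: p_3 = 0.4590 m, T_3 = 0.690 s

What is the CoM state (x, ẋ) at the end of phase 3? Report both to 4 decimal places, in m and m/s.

phase 1: p=-0.1011, T=0.312, ωT=0.925018, cosh=1.459219, sinh=1.062694; start (x,ẋ)=(0.023400, 0.039400) → end (x,ẋ)=(0.094695, 0.449752)
phase 2: p=0.1912, T=0.611, ωT=1.811493, cosh=3.141493, sinh=2.978083; start (x,ẋ)=(0.094695, 0.449752) → end (x,ẋ)=(0.339798, 0.560812)
phase 3: p=0.4590, T=0.690, ωT=2.045712, cosh=3.931976, sinh=3.802688; start (x,ẋ)=(0.339798, 0.560812) → end (x,ẋ)=(0.709604, 0.861189)

x = 0.7096, ẋ = 0.8612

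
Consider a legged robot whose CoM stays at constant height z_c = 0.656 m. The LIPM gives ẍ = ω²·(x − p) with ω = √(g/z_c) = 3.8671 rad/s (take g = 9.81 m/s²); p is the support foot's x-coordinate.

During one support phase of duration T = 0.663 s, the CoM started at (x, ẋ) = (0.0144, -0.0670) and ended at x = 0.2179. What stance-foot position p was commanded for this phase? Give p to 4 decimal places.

ωT = 3.8671·0.663 = 2.563887; cosh(ωT) = 6.531603, sinh(ωT) = 6.454598
x(T) = p + (x₀−p)·cosh(ωT) + (ẋ₀/ω)·sinh(ωT) ⇒ p·(1 − cosh) = x(T) − x₀·cosh − (ẋ₀/ω)·sinh
numerator   = 0.2179 − (0.0144)·6.531603 − (-0.0670/3.8671)·6.454598 = 0.235675
denominator = 1 − 6.531603 = -5.531603
p = 0.235675 / -5.531603 = -0.0426

p = -0.0426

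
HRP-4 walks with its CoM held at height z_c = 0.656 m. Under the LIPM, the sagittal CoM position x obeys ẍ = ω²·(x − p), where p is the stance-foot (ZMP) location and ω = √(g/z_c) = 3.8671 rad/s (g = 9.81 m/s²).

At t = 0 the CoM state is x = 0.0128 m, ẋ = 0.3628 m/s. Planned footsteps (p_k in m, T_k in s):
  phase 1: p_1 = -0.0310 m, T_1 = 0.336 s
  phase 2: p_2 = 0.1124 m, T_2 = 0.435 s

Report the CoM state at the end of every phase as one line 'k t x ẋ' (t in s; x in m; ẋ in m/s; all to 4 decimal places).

1 0.3360 0.2145 1.0021
2 0.7710 1.0690 3.8123

phase 1: p=-0.0310, T=0.336, ωT=1.299346, cosh=1.969803, sinh=1.697093; start (x,ẋ)=(0.012800, 0.362800) → end (x,ẋ)=(0.214494, 1.002096)
phase 2: p=0.1124, T=0.435, ωT=1.682189, cosh=2.781639, sinh=2.595672; start (x,ẋ)=(0.214494, 1.002096) → end (x,ẋ)=(1.069014, 3.812259)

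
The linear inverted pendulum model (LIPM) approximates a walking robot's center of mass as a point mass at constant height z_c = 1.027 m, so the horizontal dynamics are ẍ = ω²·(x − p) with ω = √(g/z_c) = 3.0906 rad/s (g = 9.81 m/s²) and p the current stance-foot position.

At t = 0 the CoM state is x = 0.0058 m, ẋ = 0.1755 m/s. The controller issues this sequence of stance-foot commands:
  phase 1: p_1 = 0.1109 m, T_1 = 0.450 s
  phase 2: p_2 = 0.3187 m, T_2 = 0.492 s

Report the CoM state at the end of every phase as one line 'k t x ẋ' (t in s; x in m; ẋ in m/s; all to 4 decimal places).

phase 1: p=0.1109, T=0.450, ωT=1.390770, cosh=2.133413, sinh=1.884530; start (x,ẋ)=(0.005800, 0.175500) → end (x,ẋ)=(-0.006309, -0.237723)
phase 2: p=0.3187, T=0.492, ωT=1.520575, cosh=2.396721, sinh=2.178135; start (x,ẋ)=(-0.006309, -0.237723) → end (x,ẋ)=(-0.627793, -2.757629)

1 0.4500 -0.0063 -0.2377
2 0.9420 -0.6278 -2.7576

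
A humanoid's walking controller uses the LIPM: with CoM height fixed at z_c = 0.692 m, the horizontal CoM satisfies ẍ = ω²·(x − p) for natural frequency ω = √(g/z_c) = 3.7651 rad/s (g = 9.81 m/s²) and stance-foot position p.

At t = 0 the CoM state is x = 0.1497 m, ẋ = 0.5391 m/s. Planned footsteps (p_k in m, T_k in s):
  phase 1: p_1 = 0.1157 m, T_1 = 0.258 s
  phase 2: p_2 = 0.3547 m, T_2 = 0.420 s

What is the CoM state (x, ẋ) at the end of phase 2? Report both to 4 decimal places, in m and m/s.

phase 1: p=0.1157, T=0.258, ωT=0.971396, cosh=1.510092, sinh=1.131537; start (x,ẋ)=(0.149700, 0.539100) → end (x,ẋ)=(0.329061, 0.958942)
phase 2: p=0.3547, T=0.420, ωT=1.581342, cosh=2.533587, sinh=2.327888; start (x,ẋ)=(0.329061, 0.958942) → end (x,ẋ)=(0.882636, 2.204841)

x = 0.8826, ẋ = 2.2048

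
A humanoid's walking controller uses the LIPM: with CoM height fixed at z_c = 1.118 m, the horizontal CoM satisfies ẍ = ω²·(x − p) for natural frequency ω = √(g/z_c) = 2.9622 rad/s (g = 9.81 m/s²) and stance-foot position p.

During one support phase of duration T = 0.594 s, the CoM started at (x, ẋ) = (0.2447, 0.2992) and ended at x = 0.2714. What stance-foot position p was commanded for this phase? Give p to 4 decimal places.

ωT = 2.9622·0.594 = 1.759547; cosh(ωT) = 2.990963, sinh(ωT) = 2.818840
x(T) = p + (x₀−p)·cosh(ωT) + (ẋ₀/ω)·sinh(ωT) ⇒ p·(1 − cosh) = x(T) − x₀·cosh − (ẋ₀/ω)·sinh
numerator   = 0.2714 − (0.2447)·2.990963 − (0.2992/2.9622)·2.818840 = -0.745209
denominator = 1 − 2.990963 = -1.990963
p = -0.745209 / -1.990963 = 0.3743

p = 0.3743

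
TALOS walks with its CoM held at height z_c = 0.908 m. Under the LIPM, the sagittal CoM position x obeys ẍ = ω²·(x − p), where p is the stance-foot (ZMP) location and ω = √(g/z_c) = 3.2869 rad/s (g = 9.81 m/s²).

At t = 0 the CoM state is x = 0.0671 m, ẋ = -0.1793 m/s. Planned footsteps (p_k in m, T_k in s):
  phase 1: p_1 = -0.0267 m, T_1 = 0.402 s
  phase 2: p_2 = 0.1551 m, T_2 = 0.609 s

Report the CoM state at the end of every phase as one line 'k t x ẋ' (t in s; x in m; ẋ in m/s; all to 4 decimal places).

1 0.4020 0.0667 0.1768
2 1.0110 0.0172 -0.3902

phase 1: p=-0.0267, T=0.402, ωT=1.321334, cosh=2.007598, sinh=1.740819; start (x,ẋ)=(0.067100, -0.179300) → end (x,ẋ)=(0.066651, 0.176752)
phase 2: p=0.1551, T=0.609, ωT=2.001722, cosh=3.768447, sinh=3.633345; start (x,ẋ)=(0.066651, 0.176752) → end (x,ẋ)=(0.017167, -0.390214)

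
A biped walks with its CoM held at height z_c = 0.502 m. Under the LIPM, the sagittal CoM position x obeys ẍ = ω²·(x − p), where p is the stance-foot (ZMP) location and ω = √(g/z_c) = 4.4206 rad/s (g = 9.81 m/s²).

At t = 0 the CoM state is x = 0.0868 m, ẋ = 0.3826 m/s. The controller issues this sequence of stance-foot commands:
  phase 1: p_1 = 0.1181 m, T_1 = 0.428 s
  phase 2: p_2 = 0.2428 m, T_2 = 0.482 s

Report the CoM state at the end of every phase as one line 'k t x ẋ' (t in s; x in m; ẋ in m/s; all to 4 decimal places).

phase 1: p=0.1181, T=0.428, ωT=1.892017, cosh=3.391750, sinh=3.240982; start (x,ẋ)=(0.086800, 0.382600) → end (x,ẋ)=(0.292443, 0.849246)
phase 2: p=0.2428, T=0.482, ωT=2.130729, cosh=4.269878, sinh=4.151127; start (x,ẋ)=(0.292443, 0.849246) → end (x,ẋ)=(1.252247, 4.537150)

1 0.4280 0.2924 0.8492
2 0.9100 1.2522 4.5371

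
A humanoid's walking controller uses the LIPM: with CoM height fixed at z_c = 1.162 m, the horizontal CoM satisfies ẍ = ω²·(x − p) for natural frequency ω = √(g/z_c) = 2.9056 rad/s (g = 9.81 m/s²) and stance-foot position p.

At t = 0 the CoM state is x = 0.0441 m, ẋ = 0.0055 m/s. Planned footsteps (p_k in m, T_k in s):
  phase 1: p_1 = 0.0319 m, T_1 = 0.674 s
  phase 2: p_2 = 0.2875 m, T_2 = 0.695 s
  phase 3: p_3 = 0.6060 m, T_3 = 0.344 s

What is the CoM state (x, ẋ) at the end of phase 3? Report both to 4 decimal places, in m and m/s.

x = -1.4852, ẋ = -5.6994

phase 1: p=0.0319, T=0.674, ωT=1.958374, cosh=3.614442, sinh=3.473354; start (x,ẋ)=(0.044100, 0.005500) → end (x,ẋ)=(0.082571, 0.143004)
phase 2: p=0.2875, T=0.695, ωT=2.019392, cosh=3.833240, sinh=3.700503; start (x,ẋ)=(0.082571, 0.143004) → end (x,ẋ)=(-0.315916, -1.655267)
phase 3: p=0.6060, T=0.344, ωT=0.999526, cosh=1.542524, sinh=1.174471; start (x,ẋ)=(-0.315916, -1.655267) → end (x,ẋ)=(-1.485152, -5.699365)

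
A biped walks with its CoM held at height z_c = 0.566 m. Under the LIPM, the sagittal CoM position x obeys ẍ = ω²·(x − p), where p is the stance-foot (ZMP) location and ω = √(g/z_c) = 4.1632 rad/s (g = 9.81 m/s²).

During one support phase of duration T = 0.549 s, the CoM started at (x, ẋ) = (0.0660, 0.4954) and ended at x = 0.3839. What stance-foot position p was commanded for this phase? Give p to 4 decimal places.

p = 0.1318

ωT = 4.1632·0.549 = 2.285597; cosh(ωT) = 4.966633, sinh(ωT) = 4.864919
x(T) = p + (x₀−p)·cosh(ωT) + (ẋ₀/ω)·sinh(ωT) ⇒ p·(1 − cosh) = x(T) − x₀·cosh − (ẋ₀/ω)·sinh
numerator   = 0.3839 − (0.0660)·4.966633 − (0.4954/4.1632)·4.864919 = -0.522799
denominator = 1 − 4.966633 = -3.966633
p = -0.522799 / -3.966633 = 0.1318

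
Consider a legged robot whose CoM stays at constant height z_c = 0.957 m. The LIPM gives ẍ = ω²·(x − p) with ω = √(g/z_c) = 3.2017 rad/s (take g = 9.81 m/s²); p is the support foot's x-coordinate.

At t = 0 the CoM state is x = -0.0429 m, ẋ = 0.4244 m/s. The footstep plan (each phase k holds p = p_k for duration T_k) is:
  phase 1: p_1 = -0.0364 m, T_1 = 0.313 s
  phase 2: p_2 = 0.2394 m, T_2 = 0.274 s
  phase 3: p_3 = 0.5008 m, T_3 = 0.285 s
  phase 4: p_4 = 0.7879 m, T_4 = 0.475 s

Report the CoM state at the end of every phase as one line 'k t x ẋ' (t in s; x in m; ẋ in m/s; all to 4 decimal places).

1 0.3130 0.1098 0.6314
2 0.5870 0.2527 0.4777
3 0.8720 0.2979 -0.1389
4 1.3470 -0.4814 -3.7513

phase 1: p=-0.0364, T=0.313, ωT=1.002132, cosh=1.545590, sinh=1.178494; start (x,ẋ)=(-0.042900, 0.424400) → end (x,ẋ)=(0.109768, 0.631423)
phase 2: p=0.2394, T=0.274, ωT=0.877266, cosh=1.410118, sinh=0.994199; start (x,ẋ)=(0.109768, 0.631423) → end (x,ẋ)=(0.252675, 0.477746)
phase 3: p=0.5008, T=0.285, ωT=0.912485, cosh=1.446014, sinh=1.044489; start (x,ẋ)=(0.252675, 0.477746) → end (x,ẋ)=(0.297863, -0.138937)
phase 4: p=0.7879, T=0.475, ωT=1.520808, cosh=2.397227, sinh=2.178692; start (x,ẋ)=(0.297863, -0.138937) → end (x,ẋ)=(-0.481374, -3.751326)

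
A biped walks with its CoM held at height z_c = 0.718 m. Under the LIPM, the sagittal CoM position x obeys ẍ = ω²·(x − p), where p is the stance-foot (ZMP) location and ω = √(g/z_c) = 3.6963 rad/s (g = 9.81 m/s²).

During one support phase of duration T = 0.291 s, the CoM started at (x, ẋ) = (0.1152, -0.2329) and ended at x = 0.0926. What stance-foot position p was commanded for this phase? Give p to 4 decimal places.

p = 0.0225

ωT = 3.6963·0.291 = 1.075623; cosh(ωT) = 1.636452, sinh(ωT) = 1.295367
x(T) = p + (x₀−p)·cosh(ωT) + (ẋ₀/ω)·sinh(ωT) ⇒ p·(1 − cosh) = x(T) − x₀·cosh − (ẋ₀/ω)·sinh
numerator   = 0.0926 − (0.1152)·1.636452 − (-0.2329/3.6963)·1.295367 = -0.014300
denominator = 1 − 1.636452 = -0.636452
p = -0.014300 / -0.636452 = 0.0225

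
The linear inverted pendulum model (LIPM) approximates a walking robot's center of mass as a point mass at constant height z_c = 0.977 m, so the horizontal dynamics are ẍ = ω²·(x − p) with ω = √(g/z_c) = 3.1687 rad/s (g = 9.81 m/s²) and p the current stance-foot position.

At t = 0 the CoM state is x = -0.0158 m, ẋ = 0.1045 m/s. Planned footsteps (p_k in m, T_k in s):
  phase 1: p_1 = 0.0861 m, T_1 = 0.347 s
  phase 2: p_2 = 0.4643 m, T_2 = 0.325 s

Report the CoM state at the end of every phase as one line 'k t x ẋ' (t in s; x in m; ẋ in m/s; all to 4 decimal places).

1 0.3470 -0.0398 -0.2567
2 0.6720 -0.4306 -2.3570

phase 1: p=0.0861, T=0.347, ωT=1.099539, cosh=1.667903, sinh=1.334878; start (x,ẋ)=(-0.015800, 0.104500) → end (x,ẋ)=(-0.039837, -0.256724)
phase 2: p=0.4643, T=0.325, ωT=1.029827, cosh=1.578826, sinh=1.221757; start (x,ẋ)=(-0.039837, -0.256724) → end (x,ẋ)=(-0.430629, -2.357027)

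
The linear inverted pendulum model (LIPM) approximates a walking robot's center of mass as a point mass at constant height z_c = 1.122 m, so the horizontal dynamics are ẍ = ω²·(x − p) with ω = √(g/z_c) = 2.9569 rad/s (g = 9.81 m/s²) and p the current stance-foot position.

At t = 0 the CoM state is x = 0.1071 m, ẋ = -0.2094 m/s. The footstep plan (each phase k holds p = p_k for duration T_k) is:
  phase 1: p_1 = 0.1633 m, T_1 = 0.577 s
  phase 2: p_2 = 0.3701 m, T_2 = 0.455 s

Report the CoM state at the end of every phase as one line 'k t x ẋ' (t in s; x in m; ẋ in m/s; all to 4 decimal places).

1 0.5770 -0.1852 -1.0382
2 1.0320 -1.3966 -5.0666

phase 1: p=0.1633, T=0.577, ωT=1.706131, cosh=2.844590, sinh=2.663023; start (x,ẋ)=(0.107100, -0.209400) → end (x,ẋ)=(-0.185154, -1.038192)
phase 2: p=0.3701, T=0.455, ωT=1.345390, cosh=2.050060, sinh=1.789622; start (x,ẋ)=(-0.185154, -1.038192) → end (x,ẋ)=(-1.396556, -5.066614)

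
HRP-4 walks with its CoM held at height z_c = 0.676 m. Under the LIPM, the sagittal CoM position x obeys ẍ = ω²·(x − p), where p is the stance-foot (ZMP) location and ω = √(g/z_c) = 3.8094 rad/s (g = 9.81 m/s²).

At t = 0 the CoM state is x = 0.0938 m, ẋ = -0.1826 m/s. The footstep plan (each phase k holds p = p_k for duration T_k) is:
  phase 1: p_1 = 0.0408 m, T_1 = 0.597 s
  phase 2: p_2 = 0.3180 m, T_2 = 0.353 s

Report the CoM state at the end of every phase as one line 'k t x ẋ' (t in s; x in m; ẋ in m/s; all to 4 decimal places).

1 0.5970 0.0706 0.0740
2 0.9500 -0.1541 -1.5336

phase 1: p=0.0408, T=0.597, ωT=2.274212, cosh=4.911566, sinh=4.808688; start (x,ẋ)=(0.093800, -0.182600) → end (x,ẋ)=(0.070613, 0.074014)
phase 2: p=0.3180, T=0.353, ωT=1.344718, cosh=2.048859, sinh=1.788246; start (x,ẋ)=(0.070613, 0.074014) → end (x,ẋ)=(-0.154117, -1.533592)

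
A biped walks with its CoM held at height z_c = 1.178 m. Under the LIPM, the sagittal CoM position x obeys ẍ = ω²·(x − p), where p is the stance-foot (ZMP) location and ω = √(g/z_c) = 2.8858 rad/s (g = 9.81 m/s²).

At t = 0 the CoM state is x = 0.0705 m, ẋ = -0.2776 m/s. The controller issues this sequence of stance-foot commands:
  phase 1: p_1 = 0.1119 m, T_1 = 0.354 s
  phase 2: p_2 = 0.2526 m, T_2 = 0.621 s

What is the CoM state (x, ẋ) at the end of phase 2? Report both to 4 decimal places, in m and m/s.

phase 1: p=0.1119, T=0.354, ωT=1.021573, cosh=1.568795, sinh=1.208766; start (x,ẋ)=(0.070500, -0.277600) → end (x,ẋ)=(-0.069326, -0.579911)
phase 2: p=0.2526, T=0.621, ωT=1.792082, cosh=3.084274, sinh=2.917661; start (x,ẋ)=(-0.069326, -0.579911) → end (x,ẋ)=(-1.326620, -4.499149)

x = -1.3266, ẋ = -4.4991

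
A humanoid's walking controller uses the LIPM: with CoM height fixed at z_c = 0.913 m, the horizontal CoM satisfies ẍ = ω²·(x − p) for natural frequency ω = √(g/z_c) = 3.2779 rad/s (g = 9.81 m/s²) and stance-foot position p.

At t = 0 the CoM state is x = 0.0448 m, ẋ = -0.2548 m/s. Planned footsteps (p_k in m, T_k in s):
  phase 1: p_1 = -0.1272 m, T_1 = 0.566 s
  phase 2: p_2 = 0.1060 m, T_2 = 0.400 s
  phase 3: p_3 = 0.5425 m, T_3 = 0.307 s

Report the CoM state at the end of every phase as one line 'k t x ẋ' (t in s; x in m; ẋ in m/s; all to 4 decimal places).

phase 1: p=-0.1272, T=0.566, ωT=1.855291, cosh=3.274984, sinh=3.118577; start (x,ẋ)=(0.044800, -0.254800) → end (x,ẋ)=(0.193682, 0.923784)
phase 2: p=0.1060, T=0.400, ωT=1.311160, cosh=1.989991, sinh=1.720484; start (x,ẋ)=(0.193682, 0.923784) → end (x,ẋ)=(0.765356, 2.332811)
phase 3: p=0.5425, T=0.307, ωT=1.006315, cosh=1.550533, sinh=1.184970; start (x,ẋ)=(0.765356, 2.332811) → end (x,ẋ)=(1.731363, 4.482721)

1 0.5660 0.1937 0.9238
2 0.9660 0.7654 2.3328
3 1.2730 1.7314 4.4827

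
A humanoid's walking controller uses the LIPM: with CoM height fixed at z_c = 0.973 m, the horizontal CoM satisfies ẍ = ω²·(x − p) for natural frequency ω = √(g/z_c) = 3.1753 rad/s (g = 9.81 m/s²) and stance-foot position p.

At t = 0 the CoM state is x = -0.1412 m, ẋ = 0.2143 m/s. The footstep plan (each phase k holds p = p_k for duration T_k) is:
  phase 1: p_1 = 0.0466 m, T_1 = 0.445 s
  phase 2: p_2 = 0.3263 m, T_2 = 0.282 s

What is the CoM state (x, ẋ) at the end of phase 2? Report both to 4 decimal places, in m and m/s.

phase 1: p=0.0466, T=0.445, ωT=1.413009, cosh=2.175853, sinh=1.932443; start (x,ẋ)=(-0.141200, 0.214300) → end (x,ẋ)=(-0.231605, -0.686072)
phase 2: p=0.3263, T=0.282, ωT=0.895435, cosh=1.428415, sinh=1.019985; start (x,ẋ)=(-0.231605, -0.686072) → end (x,ẋ)=(-0.691003, -2.786915)

x = -0.6910, ẋ = -2.7869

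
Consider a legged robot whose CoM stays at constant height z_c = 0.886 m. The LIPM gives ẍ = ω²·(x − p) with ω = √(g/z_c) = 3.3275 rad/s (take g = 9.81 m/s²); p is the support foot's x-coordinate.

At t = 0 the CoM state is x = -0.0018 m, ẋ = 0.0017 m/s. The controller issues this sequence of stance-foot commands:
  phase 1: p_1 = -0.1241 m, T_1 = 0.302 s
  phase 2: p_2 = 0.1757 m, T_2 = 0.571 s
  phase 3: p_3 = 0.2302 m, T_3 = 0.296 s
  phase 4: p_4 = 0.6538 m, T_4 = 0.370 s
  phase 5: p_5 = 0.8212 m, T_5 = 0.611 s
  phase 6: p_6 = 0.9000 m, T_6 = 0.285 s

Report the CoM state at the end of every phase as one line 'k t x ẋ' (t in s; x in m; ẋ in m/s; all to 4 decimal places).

phase 1: p=-0.1241, T=0.302, ωT=1.004905, cosh=1.548864, sinh=1.182784; start (x,ẋ)=(-0.001800, 0.001700) → end (x,ẋ)=(0.065930, 0.483971)
phase 2: p=0.1757, T=0.571, ωT=1.900002, cosh=3.417740, sinh=3.268171; start (x,ẋ)=(0.065930, 0.483971) → end (x,ẋ)=(0.275878, 0.460359)
phase 3: p=0.2302, T=0.296, ωT=0.984940, cosh=1.525556, sinh=1.152095; start (x,ẋ)=(0.275878, 0.460359) → end (x,ẋ)=(0.459276, 0.877412)
phase 4: p=0.6538, T=0.370, ωT=1.231175, cosh=1.858601, sinh=1.566651; start (x,ẋ)=(0.459276, 0.877412) → end (x,ẋ)=(0.705360, 0.616697)
phase 5: p=0.8212, T=0.611, ωT=2.033103, cosh=3.884337, sinh=3.753409; start (x,ẋ)=(0.705360, 0.616697) → end (x,ẋ)=(1.066869, 0.948676)
phase 6: p=0.9000, T=0.285, ωT=0.948337, cosh=1.484400, sinh=1.097015; start (x,ẋ)=(1.066869, 0.948676) → end (x,ẋ)=(1.460462, 2.017341)

1 0.3020 0.0659 0.4840
2 0.8730 0.2759 0.4604
3 1.1690 0.4593 0.8774
4 1.5390 0.7054 0.6167
5 2.1500 1.0669 0.9487
6 2.4350 1.4605 2.0173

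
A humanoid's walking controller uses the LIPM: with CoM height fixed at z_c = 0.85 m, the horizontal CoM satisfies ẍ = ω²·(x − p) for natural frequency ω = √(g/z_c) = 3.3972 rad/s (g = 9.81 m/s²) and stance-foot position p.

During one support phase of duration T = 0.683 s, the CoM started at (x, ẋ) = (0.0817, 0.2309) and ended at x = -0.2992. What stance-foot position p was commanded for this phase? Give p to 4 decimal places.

ωT = 3.3972·0.683 = 2.320288; cosh(ωT) = 5.138423, sinh(ωT) = 5.040178
x(T) = p + (x₀−p)·cosh(ωT) + (ẋ₀/ω)·sinh(ωT) ⇒ p·(1 − cosh) = x(T) − x₀·cosh − (ẋ₀/ω)·sinh
numerator   = -0.2992 − (0.0817)·5.138423 − (0.2309/3.3972)·5.040178 = -1.061579
denominator = 1 − 5.138423 = -4.138423
p = -1.061579 / -4.138423 = 0.2565

p = 0.2565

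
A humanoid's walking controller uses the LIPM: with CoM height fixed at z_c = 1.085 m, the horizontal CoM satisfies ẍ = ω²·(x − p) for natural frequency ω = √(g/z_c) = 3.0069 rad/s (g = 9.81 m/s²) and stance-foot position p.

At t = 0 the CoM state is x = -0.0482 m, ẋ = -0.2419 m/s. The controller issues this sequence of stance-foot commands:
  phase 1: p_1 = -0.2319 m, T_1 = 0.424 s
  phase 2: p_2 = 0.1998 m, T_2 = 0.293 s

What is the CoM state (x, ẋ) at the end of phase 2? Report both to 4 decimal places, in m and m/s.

phase 1: p=-0.2319, T=0.424, ωT=1.274926, cosh=1.928943, sinh=1.649492; start (x,ẋ)=(-0.048200, -0.241900) → end (x,ẋ)=(-0.010252, 0.444514)
phase 2: p=0.1998, T=0.293, ωT=0.881022, cosh=1.413862, sinh=0.999502; start (x,ẋ)=(-0.010252, 0.444514) → end (x,ẋ)=(0.050574, -0.002809)

x = 0.0506, ẋ = -0.0028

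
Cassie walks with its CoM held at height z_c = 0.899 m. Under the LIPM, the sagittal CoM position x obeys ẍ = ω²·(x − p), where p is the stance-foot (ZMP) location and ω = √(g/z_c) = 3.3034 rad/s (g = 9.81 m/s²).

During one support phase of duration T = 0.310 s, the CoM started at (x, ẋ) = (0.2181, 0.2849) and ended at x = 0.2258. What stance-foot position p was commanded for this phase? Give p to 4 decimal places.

ωT = 3.3034·0.310 = 1.024054; cosh(ωT) = 1.571798, sinh(ωT) = 1.212662
x(T) = p + (x₀−p)·cosh(ωT) + (ẋ₀/ω)·sinh(ωT) ⇒ p·(1 − cosh) = x(T) − x₀·cosh − (ẋ₀/ω)·sinh
numerator   = 0.2258 − (0.2181)·1.571798 − (0.2849/3.3034)·1.212662 = -0.221595
denominator = 1 − 1.571798 = -0.571798
p = -0.221595 / -0.571798 = 0.3875

p = 0.3875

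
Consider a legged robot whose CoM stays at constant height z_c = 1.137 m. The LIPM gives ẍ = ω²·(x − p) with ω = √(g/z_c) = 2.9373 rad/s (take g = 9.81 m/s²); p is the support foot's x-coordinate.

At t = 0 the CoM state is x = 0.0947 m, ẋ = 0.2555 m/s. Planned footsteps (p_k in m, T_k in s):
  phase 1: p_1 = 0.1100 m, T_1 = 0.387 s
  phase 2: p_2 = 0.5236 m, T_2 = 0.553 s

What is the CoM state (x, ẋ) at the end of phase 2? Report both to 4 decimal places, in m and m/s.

x = -0.0030, ẋ = -1.2884

phase 1: p=0.1100, T=0.387, ωT=1.136735, cosh=1.718721, sinh=1.397856; start (x,ẋ)=(0.094700, 0.255500) → end (x,ẋ)=(0.205296, 0.376313)
phase 2: p=0.5236, T=0.553, ωT=1.624327, cosh=2.636023, sinh=2.438979; start (x,ẋ)=(0.205296, 0.376313) → end (x,ẋ)=(-0.002988, -1.288368)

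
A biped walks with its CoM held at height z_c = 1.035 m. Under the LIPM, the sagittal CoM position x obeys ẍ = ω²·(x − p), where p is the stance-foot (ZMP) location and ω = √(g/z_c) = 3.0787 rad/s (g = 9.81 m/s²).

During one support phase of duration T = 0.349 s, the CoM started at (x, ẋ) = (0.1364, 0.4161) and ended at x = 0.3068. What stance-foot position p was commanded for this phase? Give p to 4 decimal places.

ωT = 3.0787·0.349 = 1.074466; cosh(ωT) = 1.634955, sinh(ωT) = 1.293475
x(T) = p + (x₀−p)·cosh(ωT) + (ẋ₀/ω)·sinh(ωT) ⇒ p·(1 − cosh) = x(T) − x₀·cosh − (ẋ₀/ω)·sinh
numerator   = 0.3068 − (0.1364)·1.634955 − (0.4161/3.0787)·1.293475 = -0.091027
denominator = 1 − 1.634955 = -0.634955
p = -0.091027 / -0.634955 = 0.1434

p = 0.1434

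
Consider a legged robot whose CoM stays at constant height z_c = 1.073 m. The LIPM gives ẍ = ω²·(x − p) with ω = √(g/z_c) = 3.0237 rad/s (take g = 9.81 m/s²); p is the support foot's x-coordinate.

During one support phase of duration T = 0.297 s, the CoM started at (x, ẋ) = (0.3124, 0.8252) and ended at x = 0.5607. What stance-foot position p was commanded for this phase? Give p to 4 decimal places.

ωT = 3.0237·0.297 = 0.898039; cosh(ωT) = 1.431076, sinh(ωT) = 1.023708
x(T) = p + (x₀−p)·cosh(ωT) + (ẋ₀/ω)·sinh(ωT) ⇒ p·(1 − cosh) = x(T) − x₀·cosh − (ẋ₀/ω)·sinh
numerator   = 0.5607 − (0.3124)·1.431076 − (0.8252/3.0237)·1.023708 = -0.165749
denominator = 1 − 1.431076 = -0.431076
p = -0.165749 / -0.431076 = 0.3845

p = 0.3845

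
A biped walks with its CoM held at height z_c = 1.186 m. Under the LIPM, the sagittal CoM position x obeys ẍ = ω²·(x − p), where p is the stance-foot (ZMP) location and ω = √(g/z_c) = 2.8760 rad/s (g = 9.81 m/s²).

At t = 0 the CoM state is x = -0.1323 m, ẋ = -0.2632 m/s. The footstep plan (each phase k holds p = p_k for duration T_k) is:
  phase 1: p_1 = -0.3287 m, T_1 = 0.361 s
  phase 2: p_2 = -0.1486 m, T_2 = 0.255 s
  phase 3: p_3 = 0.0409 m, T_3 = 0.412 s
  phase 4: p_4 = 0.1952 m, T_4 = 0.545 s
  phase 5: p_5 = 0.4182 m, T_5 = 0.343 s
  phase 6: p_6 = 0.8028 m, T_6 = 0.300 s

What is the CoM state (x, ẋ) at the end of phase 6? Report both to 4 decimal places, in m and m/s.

x = -0.2105, ẋ = -2.3254

phase 1: p=-0.3287, T=0.361, ωT=1.038236, cosh=1.589155, sinh=1.235076; start (x,ẋ)=(-0.132300, -0.263200) → end (x,ẋ)=(-0.129619, 0.279363)
phase 2: p=-0.1486, T=0.255, ωT=0.733380, cosh=1.281195, sinh=0.800912; start (x,ẋ)=(-0.129619, 0.279363) → end (x,ẋ)=(-0.046485, 0.401639)
phase 3: p=0.0409, T=0.412, ωT=1.184912, cosh=1.788086, sinh=1.482313; start (x,ẋ)=(-0.046485, 0.401639) → end (x,ẋ)=(0.091656, 0.345632)
phase 4: p=0.1952, T=0.545, ωT=1.567420, cosh=2.501423, sinh=2.292840; start (x,ẋ)=(0.091656, 0.345632) → end (x,ẋ)=(0.211743, 0.181784)
phase 5: p=0.4182, T=0.343, ωT=0.986468, cosh=1.527319, sinh=1.154427; start (x,ẋ)=(0.211743, 0.181784) → end (x,ẋ)=(0.175842, -0.407824)
phase 6: p=0.8028, T=0.300, ωT=0.862800, cosh=1.395883, sinh=0.973904; start (x,ẋ)=(0.175842, -0.407824) → end (x,ẋ)=(-0.210462, -2.325351)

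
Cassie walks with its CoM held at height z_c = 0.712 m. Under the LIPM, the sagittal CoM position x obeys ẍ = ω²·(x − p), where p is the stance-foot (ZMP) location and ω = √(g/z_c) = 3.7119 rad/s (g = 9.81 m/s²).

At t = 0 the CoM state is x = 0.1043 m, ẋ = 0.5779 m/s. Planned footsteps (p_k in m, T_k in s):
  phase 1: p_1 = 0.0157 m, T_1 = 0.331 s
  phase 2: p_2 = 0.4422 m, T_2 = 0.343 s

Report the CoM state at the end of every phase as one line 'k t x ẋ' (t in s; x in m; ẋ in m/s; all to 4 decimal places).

phase 1: p=0.0157, T=0.331, ωT=1.228639, cosh=1.854633, sinh=1.561943; start (x,ẋ)=(0.104300, 0.577900) → end (x,ẋ)=(0.423197, 1.585476)
phase 2: p=0.4422, T=0.343, ωT=1.273182, cosh=1.926070, sinh=1.646130; start (x,ẋ)=(0.423197, 1.585476) → end (x,ẋ)=(1.108716, 2.937623)

1 0.3310 0.4232 1.5855
2 0.6740 1.1087 2.9376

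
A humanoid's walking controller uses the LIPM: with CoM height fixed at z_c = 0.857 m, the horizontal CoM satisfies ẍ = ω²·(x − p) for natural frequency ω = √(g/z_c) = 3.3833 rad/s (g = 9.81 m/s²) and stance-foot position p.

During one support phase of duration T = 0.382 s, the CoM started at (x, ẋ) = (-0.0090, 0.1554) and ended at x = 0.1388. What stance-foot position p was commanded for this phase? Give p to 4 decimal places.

p = -0.0826

ωT = 3.3833·0.382 = 1.292421; cosh(ωT) = 1.958098, sinh(ωT) = 1.683493
x(T) = p + (x₀−p)·cosh(ωT) + (ẋ₀/ω)·sinh(ωT) ⇒ p·(1 − cosh) = x(T) − x₀·cosh − (ẋ₀/ω)·sinh
numerator   = 0.1388 − (-0.0090)·1.958098 − (0.1554/3.3833)·1.683493 = 0.079098
denominator = 1 − 1.958098 = -0.958098
p = 0.079098 / -0.958098 = -0.0826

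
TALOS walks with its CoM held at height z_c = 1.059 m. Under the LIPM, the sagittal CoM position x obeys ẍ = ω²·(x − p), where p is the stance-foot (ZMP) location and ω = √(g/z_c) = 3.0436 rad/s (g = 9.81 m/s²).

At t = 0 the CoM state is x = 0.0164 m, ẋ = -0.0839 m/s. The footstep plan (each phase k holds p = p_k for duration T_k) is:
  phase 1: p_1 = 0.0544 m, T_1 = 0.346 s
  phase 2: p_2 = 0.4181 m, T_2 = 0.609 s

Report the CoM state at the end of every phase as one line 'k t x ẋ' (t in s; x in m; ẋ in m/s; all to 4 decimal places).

1 0.3460 -0.0414 -0.2805
2 0.9550 -1.3711 -5.2704

phase 1: p=0.0544, T=0.346, ωT=1.053086, cosh=1.607671, sinh=1.258811; start (x,ẋ)=(0.016400, -0.083900) → end (x,ẋ)=(-0.041392, -0.280474)
phase 2: p=0.4181, T=0.609, ωT=1.853552, cosh=3.269566, sinh=3.112886; start (x,ẋ)=(-0.041392, -0.280474) → end (x,ẋ)=(-1.371098, -5.270429)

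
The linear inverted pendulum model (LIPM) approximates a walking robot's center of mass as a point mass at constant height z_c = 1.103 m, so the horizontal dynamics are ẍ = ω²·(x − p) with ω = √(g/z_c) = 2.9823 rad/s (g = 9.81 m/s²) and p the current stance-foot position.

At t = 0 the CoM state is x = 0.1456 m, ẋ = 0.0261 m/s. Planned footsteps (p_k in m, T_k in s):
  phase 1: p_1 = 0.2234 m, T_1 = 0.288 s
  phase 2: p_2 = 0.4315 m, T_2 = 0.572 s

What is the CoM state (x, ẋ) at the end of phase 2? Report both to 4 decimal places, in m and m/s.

phase 1: p=0.2234, T=0.288, ωT=0.858902, cosh=1.392098, sinh=0.968471; start (x,ẋ)=(0.145600, 0.026100) → end (x,ẋ)=(0.123571, -0.188374)
phase 2: p=0.4315, T=0.572, ωT=1.705876, cosh=2.843909, sinh=2.662296; start (x,ẋ)=(0.123571, -0.188374) → end (x,ẋ)=(-0.612384, -2.980605)

x = -0.6124, ẋ = -2.9806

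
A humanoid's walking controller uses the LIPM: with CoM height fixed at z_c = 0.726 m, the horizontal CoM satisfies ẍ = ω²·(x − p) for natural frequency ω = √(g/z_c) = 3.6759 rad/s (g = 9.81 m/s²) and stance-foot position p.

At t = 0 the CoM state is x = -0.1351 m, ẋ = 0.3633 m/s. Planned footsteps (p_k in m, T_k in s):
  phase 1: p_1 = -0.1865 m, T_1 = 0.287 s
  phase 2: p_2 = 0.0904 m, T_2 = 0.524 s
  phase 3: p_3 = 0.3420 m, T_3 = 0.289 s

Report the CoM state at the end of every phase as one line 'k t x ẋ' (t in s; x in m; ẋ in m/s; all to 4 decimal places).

phase 1: p=-0.1865, T=0.287, ωT=1.054983, cosh=1.610063, sinh=1.261864; start (x,ẋ)=(-0.135100, 0.363300) → end (x,ẋ)=(0.020971, 0.823354)
phase 2: p=0.0904, T=0.524, ωT=1.926172, cosh=3.504445, sinh=3.358740; start (x,ẋ)=(0.020971, 0.823354) → end (x,ẋ)=(0.599404, 2.028201)
phase 3: p=0.3420, T=0.289, ωT=1.062335, cosh=1.619383, sinh=1.273736; start (x,ẋ)=(0.599404, 2.028201) → end (x,ẋ)=(1.461628, 4.489634)

1 0.2870 0.0210 0.8234
2 0.8110 0.5994 2.0282
3 1.1000 1.4616 4.4896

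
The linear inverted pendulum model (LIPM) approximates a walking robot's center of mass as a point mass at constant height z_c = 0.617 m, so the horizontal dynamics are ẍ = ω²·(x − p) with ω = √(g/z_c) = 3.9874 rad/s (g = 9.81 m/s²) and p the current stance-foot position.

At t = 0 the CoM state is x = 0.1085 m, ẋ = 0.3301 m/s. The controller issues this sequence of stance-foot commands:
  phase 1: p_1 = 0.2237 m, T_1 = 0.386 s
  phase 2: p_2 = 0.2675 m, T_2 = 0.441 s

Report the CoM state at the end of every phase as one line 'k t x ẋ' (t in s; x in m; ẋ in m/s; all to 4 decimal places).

phase 1: p=0.2237, T=0.386, ωT=1.539136, cosh=2.437565, sinh=2.222999; start (x,ẋ)=(0.108500, 0.330100) → end (x,ẋ)=(0.126925, -0.216491)
phase 2: p=0.2675, T=0.441, ωT=1.758443, cosh=2.987855, sinh=2.815542; start (x,ẋ)=(0.126925, -0.216491) → end (x,ẋ)=(-0.305383, -2.225033)

1 0.3860 0.1269 -0.2165
2 0.8270 -0.3054 -2.2250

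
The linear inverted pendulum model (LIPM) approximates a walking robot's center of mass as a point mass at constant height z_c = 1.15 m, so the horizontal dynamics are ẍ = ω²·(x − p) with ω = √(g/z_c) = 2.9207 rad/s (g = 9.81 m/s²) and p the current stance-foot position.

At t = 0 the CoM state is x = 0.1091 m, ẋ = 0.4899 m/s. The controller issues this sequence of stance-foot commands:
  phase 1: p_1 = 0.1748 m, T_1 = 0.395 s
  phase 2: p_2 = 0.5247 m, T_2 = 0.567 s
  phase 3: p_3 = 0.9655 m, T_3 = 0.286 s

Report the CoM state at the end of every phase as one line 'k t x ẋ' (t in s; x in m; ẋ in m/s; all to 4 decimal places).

phase 1: p=0.1748, T=0.395, ωT=1.153676, cosh=1.742650, sinh=1.427175; start (x,ẋ)=(0.109100, 0.489900) → end (x,ẋ)=(0.299693, 0.579864)
phase 2: p=0.5247, T=0.567, ωT=1.656037, cosh=2.714701, sinh=2.523807; start (x,ẋ)=(0.299693, 0.579864) → end (x,ẋ)=(0.414940, -0.084431)
phase 3: p=0.9655, T=0.286, ωT=0.835320, cosh=1.369644, sinh=0.935908; start (x,ẋ)=(0.414940, -0.084431) → end (x,ẋ)=(0.184374, -1.620599)

1 0.3950 0.2997 0.5799
2 0.9620 0.4149 -0.0844
3 1.2480 0.1844 -1.6206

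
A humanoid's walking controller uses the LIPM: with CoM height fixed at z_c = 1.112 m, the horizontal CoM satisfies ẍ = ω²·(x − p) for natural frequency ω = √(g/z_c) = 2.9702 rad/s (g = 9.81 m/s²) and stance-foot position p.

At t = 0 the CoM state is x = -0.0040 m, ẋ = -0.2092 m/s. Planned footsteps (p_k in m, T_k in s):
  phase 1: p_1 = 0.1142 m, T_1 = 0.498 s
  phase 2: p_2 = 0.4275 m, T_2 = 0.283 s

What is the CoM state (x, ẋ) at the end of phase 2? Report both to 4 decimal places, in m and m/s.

phase 1: p=0.1142, T=0.498, ωT=1.479160, cosh=2.308542, sinh=2.080713; start (x,ẋ)=(-0.004000, -0.209200) → end (x,ẋ)=(-0.305220, -1.213439)
phase 2: p=0.4275, T=0.283, ωT=0.840567, cosh=1.374573, sinh=0.943107; start (x,ẋ)=(-0.305220, -1.213439) → end (x,ẋ)=(-0.964973, -3.720469)

x = -0.9650, ẋ = -3.7205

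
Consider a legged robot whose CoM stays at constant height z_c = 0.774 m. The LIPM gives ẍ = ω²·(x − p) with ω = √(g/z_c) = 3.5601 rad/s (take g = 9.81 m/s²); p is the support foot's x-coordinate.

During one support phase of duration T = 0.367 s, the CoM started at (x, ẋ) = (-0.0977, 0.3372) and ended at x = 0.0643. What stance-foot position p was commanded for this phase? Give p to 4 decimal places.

ωT = 3.5601·0.367 = 1.306557; cosh(ωT) = 1.982092, sinh(ωT) = 1.711342
x(T) = p + (x₀−p)·cosh(ωT) + (ẋ₀/ω)·sinh(ωT) ⇒ p·(1 − cosh) = x(T) − x₀·cosh − (ẋ₀/ω)·sinh
numerator   = 0.0643 − (-0.0977)·1.982092 − (0.3372/3.5601)·1.711342 = 0.095858
denominator = 1 − 1.982092 = -0.982092
p = 0.095858 / -0.982092 = -0.0976

p = -0.0976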